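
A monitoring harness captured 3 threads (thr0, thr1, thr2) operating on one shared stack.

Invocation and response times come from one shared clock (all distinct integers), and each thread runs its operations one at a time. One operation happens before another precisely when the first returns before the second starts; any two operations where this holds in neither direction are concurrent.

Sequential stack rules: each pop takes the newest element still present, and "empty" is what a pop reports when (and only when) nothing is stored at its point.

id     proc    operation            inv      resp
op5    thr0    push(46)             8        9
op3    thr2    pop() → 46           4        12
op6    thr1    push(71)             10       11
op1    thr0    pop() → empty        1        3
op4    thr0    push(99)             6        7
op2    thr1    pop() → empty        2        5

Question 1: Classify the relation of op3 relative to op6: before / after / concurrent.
Answer: concurrent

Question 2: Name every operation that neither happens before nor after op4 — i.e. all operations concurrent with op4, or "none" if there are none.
Answer: op3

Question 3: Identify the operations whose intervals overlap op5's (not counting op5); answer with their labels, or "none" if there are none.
Answer: op3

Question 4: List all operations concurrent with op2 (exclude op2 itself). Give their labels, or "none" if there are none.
Answer: op1, op3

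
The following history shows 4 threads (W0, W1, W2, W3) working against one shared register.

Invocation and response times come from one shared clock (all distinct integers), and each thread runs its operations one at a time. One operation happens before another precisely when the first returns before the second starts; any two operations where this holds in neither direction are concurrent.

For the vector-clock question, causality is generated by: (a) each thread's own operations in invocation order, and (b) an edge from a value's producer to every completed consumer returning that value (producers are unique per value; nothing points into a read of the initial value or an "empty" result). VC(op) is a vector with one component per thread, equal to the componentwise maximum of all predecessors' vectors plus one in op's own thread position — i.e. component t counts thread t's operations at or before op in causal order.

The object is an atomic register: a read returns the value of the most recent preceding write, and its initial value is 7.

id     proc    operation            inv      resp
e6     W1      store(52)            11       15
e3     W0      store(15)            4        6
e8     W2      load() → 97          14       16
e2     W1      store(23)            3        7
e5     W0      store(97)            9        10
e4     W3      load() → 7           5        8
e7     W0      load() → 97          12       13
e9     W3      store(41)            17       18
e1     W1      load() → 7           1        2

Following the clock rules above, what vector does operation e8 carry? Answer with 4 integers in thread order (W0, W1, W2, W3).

(2, 0, 1, 0)

no predecessors for e4 (invoked 5): W3 increments from zero → (0, 0, 0, 1)
no predecessors for e1 (invoked 1): W1 increments from zero → (0, 1, 0, 0)
no predecessors for e3 (invoked 4): W0 increments from zero → (1, 0, 0, 0)
from VC(e4)=(0, 0, 0, 1), e9 (invoked 17) maxes components and bumps W3 → (0, 0, 0, 2)
from VC(e1)=(0, 1, 0, 0), e2 (invoked 3) maxes components and bumps W1 → (0, 2, 0, 0)
from VC(e3)=(1, 0, 0, 0), e5 (invoked 9) maxes components and bumps W0 → (2, 0, 0, 0)
from VC(e2)=(0, 2, 0, 0), e6 (invoked 11) maxes components and bumps W1 → (0, 3, 0, 0)
from VC(e5)=(2, 0, 0, 0), e8 (invoked 14) maxes components and bumps W2 → (2, 0, 1, 0)
from VC(e5)=(2, 0, 0, 0), e7 (invoked 12) maxes components and bumps W0 → (3, 0, 0, 0)
target: VC(e8) = (2, 0, 1, 0)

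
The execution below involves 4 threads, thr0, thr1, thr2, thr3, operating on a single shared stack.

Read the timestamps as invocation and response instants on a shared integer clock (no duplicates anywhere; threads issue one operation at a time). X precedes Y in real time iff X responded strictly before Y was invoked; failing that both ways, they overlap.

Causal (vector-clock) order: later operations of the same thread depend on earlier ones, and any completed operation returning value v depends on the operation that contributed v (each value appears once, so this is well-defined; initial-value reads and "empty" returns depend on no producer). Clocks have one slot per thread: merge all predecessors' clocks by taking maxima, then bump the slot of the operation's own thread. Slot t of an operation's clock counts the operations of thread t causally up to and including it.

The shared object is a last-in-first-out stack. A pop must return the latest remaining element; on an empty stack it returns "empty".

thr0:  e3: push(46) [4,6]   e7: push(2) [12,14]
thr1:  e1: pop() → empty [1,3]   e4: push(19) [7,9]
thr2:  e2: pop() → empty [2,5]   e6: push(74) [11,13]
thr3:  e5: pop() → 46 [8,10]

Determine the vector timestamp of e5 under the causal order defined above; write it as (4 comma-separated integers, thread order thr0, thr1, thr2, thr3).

VC(e2, invoked at 2): no causal predecessors; +1 on thr2 → (0, 0, 1, 0)
VC(e1, invoked at 1): no causal predecessors; +1 on thr1 → (0, 1, 0, 0)
VC(e3, invoked at 4): no causal predecessors; +1 on thr0 → (1, 0, 0, 0)
e6 (invocation 11): componentwise max over VC(e2)=(0, 0, 1, 0), +1 at thr2, giving (0, 0, 2, 0)
e4 (invocation 7): componentwise max over VC(e1)=(0, 1, 0, 0), +1 at thr1, giving (0, 2, 0, 0)
e5 (invocation 8): componentwise max over VC(e3)=(1, 0, 0, 0), +1 at thr3, giving (1, 0, 0, 1)
e7 (invocation 12): componentwise max over VC(e3)=(1, 0, 0, 0), +1 at thr0, giving (2, 0, 0, 0)
target: VC(e5) = (1, 0, 0, 1)

(1, 0, 0, 1)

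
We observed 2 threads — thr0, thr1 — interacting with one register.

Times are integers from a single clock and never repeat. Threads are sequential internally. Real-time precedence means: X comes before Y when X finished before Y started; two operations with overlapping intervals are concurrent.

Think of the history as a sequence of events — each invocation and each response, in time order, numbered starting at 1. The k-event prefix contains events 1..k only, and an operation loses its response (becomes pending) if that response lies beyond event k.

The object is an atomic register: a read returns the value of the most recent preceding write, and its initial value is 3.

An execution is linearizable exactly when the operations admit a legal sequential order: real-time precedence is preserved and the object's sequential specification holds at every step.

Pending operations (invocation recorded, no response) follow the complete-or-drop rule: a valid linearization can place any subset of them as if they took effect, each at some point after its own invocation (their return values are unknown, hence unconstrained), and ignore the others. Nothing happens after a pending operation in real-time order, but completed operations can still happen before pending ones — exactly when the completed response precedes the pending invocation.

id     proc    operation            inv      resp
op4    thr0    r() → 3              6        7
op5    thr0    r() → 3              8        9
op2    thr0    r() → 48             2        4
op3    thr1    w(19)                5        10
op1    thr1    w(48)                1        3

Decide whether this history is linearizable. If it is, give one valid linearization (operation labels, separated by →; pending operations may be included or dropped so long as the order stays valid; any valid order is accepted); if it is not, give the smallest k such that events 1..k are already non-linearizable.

through event 6 a valid linearization exists; event 7 (op4 responding at time 7) ends that
all 2 real-time-respecting orders fail — 3 completed register operations, no legal replay
no escape via the 1 pending operation (op3): every completion choice fails
e.g. op1, op2, op4 (pending dropped): illegal at step 3, since op4 r() → 3 cannot apply there
e.g. op2, op1, op4 (pending dropped): illegal at step 1, since op2 r() → 48 cannot apply there

not linearizable — minimal violating prefix: 7 events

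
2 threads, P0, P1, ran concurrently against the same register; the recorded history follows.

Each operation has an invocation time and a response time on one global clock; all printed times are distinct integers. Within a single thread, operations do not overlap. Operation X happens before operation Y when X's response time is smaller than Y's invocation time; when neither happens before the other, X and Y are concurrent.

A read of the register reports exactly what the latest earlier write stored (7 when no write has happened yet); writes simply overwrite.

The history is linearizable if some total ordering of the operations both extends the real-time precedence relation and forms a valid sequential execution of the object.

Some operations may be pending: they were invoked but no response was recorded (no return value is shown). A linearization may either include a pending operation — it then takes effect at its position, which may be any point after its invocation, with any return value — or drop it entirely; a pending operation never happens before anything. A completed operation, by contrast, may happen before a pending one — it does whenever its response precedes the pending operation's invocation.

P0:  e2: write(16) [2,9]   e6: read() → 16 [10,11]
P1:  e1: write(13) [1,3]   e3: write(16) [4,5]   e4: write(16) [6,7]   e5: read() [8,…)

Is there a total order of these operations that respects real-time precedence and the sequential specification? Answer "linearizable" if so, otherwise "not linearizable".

linearizable

witness order: e1, e2, e3, e4, e5, e6
1. e1 write(13), leaving value 13
2. e2 write(16), leaving value 16
3. e3 write(16), leaving value 16
4. e4 write(16), leaving value 16
5. e5 read() (pending, included), leaving value 16
6. e6 read() → 16, leaving value 16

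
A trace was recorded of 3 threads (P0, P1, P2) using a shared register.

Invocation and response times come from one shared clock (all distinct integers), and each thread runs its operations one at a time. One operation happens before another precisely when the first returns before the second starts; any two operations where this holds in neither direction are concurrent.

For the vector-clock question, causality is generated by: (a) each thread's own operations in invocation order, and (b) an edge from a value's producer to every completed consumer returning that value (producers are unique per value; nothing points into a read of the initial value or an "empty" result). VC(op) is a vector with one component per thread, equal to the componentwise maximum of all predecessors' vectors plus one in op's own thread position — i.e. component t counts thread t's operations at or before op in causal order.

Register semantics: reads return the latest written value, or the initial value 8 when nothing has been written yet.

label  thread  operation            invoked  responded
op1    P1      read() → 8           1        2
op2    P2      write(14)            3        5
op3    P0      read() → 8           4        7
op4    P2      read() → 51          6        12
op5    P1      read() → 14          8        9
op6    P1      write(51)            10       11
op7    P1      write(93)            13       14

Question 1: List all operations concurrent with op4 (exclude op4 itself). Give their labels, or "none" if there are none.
Answer: op3, op5, op6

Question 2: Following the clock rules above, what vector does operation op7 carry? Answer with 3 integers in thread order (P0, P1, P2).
Answer: (0, 4, 1)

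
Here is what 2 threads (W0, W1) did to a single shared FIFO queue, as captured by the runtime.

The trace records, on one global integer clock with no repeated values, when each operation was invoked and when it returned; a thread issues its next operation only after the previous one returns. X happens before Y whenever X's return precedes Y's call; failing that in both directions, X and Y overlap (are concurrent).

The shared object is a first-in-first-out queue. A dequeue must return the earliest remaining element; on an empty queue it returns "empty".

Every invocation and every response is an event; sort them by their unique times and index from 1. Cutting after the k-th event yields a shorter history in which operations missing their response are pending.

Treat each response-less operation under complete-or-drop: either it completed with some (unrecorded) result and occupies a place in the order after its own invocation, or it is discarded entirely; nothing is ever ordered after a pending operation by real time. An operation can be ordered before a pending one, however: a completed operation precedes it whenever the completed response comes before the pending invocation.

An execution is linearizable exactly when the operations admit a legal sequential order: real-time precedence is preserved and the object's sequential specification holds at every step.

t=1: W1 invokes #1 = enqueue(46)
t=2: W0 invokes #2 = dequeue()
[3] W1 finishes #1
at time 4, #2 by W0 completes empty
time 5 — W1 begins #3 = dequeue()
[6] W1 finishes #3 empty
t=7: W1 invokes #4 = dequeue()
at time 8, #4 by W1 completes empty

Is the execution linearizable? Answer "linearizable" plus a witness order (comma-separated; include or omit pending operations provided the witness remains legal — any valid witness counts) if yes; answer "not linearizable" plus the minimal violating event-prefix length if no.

not linearizable — minimal violating prefix: 6 events

the violation lands at event 6, #3's response at time 6: events 1..5 linearize, events 1..6 do not
the 3 completed operations admit 2 real-time orders; each fails the FIFO queue replay
for example #1, #2, #3 fails at step 2: #2 dequeue() → empty is not legal there
for example #2, #1, #3 fails at step 3: #3 dequeue() → empty is not legal there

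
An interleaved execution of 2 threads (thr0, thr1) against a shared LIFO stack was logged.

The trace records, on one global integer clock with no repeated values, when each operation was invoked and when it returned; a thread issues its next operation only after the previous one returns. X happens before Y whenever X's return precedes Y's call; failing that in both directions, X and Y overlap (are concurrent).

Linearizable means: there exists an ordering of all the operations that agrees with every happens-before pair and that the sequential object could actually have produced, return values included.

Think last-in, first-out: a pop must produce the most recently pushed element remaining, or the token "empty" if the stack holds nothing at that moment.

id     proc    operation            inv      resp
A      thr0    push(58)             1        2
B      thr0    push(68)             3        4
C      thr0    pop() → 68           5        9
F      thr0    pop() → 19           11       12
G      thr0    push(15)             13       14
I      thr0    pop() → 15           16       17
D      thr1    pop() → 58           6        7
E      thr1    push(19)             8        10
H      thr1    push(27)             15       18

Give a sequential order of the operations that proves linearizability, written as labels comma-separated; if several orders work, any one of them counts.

A, B, C, D, E, F, G, I, H

1. A push(58), leaving stack <58>
2. B push(68), leaving stack <58,68>
3. C pop() → 68, leaving stack <58>
4. D pop() → 58, leaving stack <>
5. E push(19), leaving stack <19>
6. F pop() → 19, leaving stack <>
7. G push(15), leaving stack <15>
8. I pop() → 15, leaving stack <>
9. H push(27), leaving stack <27>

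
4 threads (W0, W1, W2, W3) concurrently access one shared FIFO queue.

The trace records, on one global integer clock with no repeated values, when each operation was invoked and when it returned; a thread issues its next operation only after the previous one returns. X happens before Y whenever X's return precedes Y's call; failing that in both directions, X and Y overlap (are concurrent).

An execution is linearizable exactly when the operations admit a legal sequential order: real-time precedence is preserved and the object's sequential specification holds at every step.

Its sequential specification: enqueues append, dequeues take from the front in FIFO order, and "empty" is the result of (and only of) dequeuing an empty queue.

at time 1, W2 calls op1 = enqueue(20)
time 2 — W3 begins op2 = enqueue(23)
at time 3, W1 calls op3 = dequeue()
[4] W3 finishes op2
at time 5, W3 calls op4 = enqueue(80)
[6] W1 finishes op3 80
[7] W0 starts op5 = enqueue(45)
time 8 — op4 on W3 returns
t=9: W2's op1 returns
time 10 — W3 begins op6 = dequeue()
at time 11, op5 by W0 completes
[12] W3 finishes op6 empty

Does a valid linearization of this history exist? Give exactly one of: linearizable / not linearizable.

cut after 5 events: linearizable; cut after 6 events (op3 responds, time 6): not linearizable
the 2 completed operations admit 2 real-time orders; each fails the FIFO queue replay
no escape via the 2 pending operations (op1, op4): every completion choice fails
e.g. op2, op3 (pending dropped): illegal at step 2, since op3 dequeue() → 80 cannot apply there
e.g. op3, op2 (pending dropped): illegal at step 1, since op3 dequeue() → 80 cannot apply there

not linearizable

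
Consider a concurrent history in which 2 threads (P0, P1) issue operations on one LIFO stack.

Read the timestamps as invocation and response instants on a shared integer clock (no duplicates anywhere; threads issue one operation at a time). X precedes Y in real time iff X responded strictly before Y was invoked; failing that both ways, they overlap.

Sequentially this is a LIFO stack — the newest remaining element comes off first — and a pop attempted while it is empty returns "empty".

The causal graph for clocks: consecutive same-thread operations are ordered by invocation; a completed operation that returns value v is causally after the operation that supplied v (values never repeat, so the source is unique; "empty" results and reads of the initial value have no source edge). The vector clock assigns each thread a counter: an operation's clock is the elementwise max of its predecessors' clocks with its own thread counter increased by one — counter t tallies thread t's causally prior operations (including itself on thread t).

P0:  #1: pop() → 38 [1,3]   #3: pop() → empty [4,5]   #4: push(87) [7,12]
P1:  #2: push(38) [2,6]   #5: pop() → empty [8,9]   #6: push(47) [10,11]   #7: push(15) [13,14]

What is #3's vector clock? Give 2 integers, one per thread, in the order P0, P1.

#2, invoked 2, has no incoming edges; only P1's bump applies → (0, 1)
VC(#5, invoked at 8): max of VC(#2)=(0, 1), then +1 on thread P1 → (0, 2)
VC(#1, invoked at 1): max of VC(#2)=(0, 1), then +1 on thread P0 → (1, 1)
VC(#6, invoked at 10): max of VC(#5)=(0, 2), then +1 on thread P1 → (0, 3)
VC(#3, invoked at 4): max of VC(#1)=(1, 1), then +1 on thread P0 → (2, 1)
VC(#7, invoked at 13): max of VC(#6)=(0, 3), then +1 on thread P1 → (0, 4)
VC(#4, invoked at 7): max of VC(#3)=(2, 1), then +1 on thread P0 → (3, 1)
target: VC(#3) = (2, 1)

(2, 1)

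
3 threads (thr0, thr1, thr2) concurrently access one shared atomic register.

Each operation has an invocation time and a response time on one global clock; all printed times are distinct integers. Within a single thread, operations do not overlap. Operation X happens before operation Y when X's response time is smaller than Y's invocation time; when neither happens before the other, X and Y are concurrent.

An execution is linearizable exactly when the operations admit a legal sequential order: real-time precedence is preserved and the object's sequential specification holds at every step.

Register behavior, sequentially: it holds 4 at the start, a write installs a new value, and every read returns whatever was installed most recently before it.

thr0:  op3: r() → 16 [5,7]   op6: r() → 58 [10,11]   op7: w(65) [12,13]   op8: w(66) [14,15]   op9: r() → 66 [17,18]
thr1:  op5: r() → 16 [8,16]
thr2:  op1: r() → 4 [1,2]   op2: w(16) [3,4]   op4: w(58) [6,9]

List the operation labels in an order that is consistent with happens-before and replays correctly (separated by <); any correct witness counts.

after step 1 (op1 r() → 4): value 4
after step 2 (op2 w(16)): value 16
after step 3 (op3 r() → 16): value 16
after step 4 (op5 r() → 16): value 16
after step 5 (op4 w(58)): value 58
after step 6 (op6 r() → 58): value 58
after step 7 (op7 w(65)): value 65
after step 8 (op8 w(66)): value 66
after step 9 (op9 r() → 66): value 66

op1 < op2 < op3 < op5 < op4 < op6 < op7 < op8 < op9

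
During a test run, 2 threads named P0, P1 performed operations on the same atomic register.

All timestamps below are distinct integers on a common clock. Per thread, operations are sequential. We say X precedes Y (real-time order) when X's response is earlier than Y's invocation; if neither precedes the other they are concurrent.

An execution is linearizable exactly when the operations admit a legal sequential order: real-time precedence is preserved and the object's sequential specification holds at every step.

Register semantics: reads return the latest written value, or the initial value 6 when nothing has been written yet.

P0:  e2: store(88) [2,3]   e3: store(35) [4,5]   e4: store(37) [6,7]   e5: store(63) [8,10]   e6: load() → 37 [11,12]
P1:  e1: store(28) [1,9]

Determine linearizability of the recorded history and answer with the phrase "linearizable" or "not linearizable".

not linearizable

events 1..11 are fine; event 12 — the response of e6 at time 12 — makes the prefix non-linearizable
every one of the 5 real-time-consistent orders over 6 completed atomic register ops fails the sequential spec
for example e1, e2, e3, e4, e5, e6 fails at step 6: e6 load() → 37 is not legal there
for example e2, e1, e3, e4, e5, e6 fails at step 6: e6 load() → 37 is not legal there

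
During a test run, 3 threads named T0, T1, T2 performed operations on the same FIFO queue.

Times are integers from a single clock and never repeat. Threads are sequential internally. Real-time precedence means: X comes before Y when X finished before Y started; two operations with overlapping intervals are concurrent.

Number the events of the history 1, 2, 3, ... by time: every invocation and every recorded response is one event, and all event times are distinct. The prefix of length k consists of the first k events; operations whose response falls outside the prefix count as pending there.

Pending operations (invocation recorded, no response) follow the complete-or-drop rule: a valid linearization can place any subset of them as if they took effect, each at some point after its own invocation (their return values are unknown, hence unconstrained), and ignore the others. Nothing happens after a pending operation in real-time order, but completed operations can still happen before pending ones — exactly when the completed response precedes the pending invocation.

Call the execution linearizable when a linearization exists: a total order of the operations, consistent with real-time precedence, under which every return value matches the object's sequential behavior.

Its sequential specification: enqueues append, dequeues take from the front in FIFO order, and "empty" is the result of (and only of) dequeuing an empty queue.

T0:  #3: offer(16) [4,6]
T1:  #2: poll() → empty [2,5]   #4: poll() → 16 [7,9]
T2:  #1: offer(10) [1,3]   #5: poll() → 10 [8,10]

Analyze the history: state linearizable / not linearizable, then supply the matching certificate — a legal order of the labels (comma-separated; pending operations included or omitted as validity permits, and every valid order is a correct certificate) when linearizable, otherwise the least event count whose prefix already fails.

linearizable — witness: #2, #1, #3, #5, #4

step 1: #2 poll() → empty — queue <>
step 2: #1 offer(10) — queue <10>
step 3: #3 offer(16) — queue <10,16>
step 4: #5 poll() → 10 — queue <16>
step 5: #4 poll() → 16 — queue <>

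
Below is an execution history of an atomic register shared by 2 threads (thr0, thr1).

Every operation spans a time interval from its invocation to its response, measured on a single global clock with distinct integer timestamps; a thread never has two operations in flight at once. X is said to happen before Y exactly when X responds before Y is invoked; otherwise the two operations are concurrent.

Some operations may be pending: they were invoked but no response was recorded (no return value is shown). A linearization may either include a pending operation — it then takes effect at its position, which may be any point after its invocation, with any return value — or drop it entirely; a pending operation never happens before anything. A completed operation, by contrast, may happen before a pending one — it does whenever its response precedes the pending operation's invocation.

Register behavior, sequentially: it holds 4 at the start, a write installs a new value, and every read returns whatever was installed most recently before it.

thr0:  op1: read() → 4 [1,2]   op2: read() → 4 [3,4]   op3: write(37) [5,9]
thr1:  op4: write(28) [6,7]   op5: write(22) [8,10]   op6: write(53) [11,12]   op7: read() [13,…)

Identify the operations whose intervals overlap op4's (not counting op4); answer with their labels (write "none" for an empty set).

concurrent with op4 ([6,7]): every op whose interval crosses 6..7
op1 [1,2]: before
op2 [3,4]: before
op3 [5,9]: concurrent
op5 [8,10]: after
op6 [11,12]: after
op7 [13,…): after

op3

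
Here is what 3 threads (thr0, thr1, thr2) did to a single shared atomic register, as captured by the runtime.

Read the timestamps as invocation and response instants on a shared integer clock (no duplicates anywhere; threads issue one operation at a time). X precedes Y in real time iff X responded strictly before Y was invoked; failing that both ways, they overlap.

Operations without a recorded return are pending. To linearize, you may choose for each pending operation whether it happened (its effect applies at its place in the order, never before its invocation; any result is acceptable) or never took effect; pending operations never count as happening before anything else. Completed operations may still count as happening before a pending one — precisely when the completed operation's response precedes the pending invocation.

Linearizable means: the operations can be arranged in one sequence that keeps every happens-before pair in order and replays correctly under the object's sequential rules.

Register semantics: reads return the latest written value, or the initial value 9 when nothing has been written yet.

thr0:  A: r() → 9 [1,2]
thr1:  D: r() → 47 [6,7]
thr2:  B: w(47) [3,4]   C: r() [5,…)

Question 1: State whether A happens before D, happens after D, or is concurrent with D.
Answer: before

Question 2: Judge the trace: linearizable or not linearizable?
a witness: A, B, C, D
1. A r() → 9, leaving value 9
2. B w(47), leaving value 47
3. C r() (pending, included), leaving value 47
4. D r() → 47, leaving value 47

linearizable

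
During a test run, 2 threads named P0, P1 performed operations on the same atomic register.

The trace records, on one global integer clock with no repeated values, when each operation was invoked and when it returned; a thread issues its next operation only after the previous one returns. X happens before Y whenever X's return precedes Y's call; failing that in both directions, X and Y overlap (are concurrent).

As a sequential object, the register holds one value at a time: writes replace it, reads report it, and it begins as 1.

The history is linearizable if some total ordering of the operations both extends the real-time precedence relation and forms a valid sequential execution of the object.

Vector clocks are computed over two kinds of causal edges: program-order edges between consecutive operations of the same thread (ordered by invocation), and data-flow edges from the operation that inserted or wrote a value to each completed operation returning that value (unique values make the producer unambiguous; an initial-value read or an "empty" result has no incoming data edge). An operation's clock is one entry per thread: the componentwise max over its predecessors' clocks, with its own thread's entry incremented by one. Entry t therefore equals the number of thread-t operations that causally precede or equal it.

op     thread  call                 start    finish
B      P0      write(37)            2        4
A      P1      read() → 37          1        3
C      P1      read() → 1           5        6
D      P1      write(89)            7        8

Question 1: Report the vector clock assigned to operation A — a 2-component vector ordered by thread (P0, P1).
Answer: (1, 1)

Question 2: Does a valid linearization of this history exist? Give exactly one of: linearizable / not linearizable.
the violation lands at event 6, C's response at time 6: events 1..5 linearize, events 1..6 do not
no legal order exists: 2 real-time-consistent candidates over 3 completed atomic register operations, all rejected
e.g. A, B, C: illegal at step 1, since A read() → 37 cannot apply there
e.g. B, A, C: illegal at step 3, since C read() → 1 cannot apply there

not linearizable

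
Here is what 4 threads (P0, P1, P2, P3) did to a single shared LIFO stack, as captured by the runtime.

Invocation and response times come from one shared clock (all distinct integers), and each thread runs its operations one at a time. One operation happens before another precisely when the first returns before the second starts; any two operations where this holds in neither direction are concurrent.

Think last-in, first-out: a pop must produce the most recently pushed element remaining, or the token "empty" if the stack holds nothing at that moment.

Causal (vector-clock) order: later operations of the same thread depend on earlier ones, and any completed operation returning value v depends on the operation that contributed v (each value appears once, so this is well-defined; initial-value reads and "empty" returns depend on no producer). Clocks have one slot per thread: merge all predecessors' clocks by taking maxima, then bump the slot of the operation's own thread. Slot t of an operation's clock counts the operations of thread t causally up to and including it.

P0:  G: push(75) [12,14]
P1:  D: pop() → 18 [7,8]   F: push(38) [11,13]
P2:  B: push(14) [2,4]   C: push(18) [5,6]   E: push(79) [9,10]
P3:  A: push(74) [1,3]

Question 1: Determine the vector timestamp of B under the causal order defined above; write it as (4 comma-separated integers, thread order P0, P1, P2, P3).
VC(A, invoked at 1): no causal predecessors; +1 on P3 → (0, 0, 0, 1)
VC(B, invoked at 2): no causal predecessors; +1 on P2 → (0, 0, 1, 0)
VC(G, invoked at 12): no causal predecessors; +1 on P0 → (1, 0, 0, 0)
C, invoked 5, takes VC(B)=(0, 0, 1, 0) under max, adds 1 for P2 → (0, 0, 2, 0)
E, invoked 9, takes VC(C)=(0, 0, 2, 0) under max, adds 1 for P2 → (0, 0, 3, 0)
D, invoked 7, takes VC(C)=(0, 0, 2, 0) under max, adds 1 for P1 → (0, 1, 2, 0)
F, invoked 11, takes VC(D)=(0, 1, 2, 0) under max, adds 1 for P1 → (0, 2, 2, 0)
target: VC(B) = (0, 0, 1, 0)

(0, 0, 1, 0)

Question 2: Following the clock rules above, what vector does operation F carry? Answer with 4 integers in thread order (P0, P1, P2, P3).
root op A, invoked 1: fresh clock plus P3's own tick → (0, 0, 0, 1)
root op B, invoked 2: fresh clock plus P2's own tick → (0, 0, 1, 0)
root op G, invoked 12: fresh clock plus P0's own tick → (1, 0, 0, 0)
merge at C (invoked 5): VC(B)=(0, 0, 1, 0), own-thread bump on P2 → (0, 0, 2, 0)
merge at E (invoked 9): VC(C)=(0, 0, 2, 0), own-thread bump on P2 → (0, 0, 3, 0)
merge at D (invoked 7): VC(C)=(0, 0, 2, 0), own-thread bump on P1 → (0, 1, 2, 0)
merge at F (invoked 11): VC(D)=(0, 1, 2, 0), own-thread bump on P1 → (0, 2, 2, 0)
target: VC(F) = (0, 2, 2, 0)

(0, 2, 2, 0)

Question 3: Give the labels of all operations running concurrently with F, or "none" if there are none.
overlap test against F [11,13]: concurrent iff the interval meets 11..13
A [1,3]: before
B [2,4]: before
C [5,6]: before
D [7,8]: before
E [9,10]: before
G [12,14]: concurrent

G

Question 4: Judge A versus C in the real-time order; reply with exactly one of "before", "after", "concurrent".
A spans [1,3], C spans [5,6]
resp(A)=3 < inv(C)=5

before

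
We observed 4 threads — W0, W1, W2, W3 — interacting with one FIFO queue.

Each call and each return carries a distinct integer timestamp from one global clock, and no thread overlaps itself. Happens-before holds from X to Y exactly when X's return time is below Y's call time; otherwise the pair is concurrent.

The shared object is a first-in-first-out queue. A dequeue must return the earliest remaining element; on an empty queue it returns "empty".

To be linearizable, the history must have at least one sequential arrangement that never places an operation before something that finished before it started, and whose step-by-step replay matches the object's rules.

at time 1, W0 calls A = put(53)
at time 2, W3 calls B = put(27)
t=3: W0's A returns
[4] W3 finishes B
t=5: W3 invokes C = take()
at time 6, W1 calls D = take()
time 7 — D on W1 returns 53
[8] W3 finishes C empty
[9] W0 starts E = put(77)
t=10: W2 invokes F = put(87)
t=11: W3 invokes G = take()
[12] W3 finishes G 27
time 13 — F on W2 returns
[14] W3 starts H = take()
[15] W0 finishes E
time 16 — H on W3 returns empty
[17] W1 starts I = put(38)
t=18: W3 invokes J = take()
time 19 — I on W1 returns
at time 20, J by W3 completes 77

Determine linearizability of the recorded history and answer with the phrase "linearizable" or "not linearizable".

not linearizable

the violation lands at event 8, C's response at time 8: events 1..7 linearize, events 1..8 do not
every one of the 4 real-time-consistent orders over 4 completed FIFO queue ops fails the sequential spec
take A, B, C, D: step 3 already fails, because C take() → empty cannot occur there
take A, B, D, C: step 4 already fails, because C take() → empty cannot occur there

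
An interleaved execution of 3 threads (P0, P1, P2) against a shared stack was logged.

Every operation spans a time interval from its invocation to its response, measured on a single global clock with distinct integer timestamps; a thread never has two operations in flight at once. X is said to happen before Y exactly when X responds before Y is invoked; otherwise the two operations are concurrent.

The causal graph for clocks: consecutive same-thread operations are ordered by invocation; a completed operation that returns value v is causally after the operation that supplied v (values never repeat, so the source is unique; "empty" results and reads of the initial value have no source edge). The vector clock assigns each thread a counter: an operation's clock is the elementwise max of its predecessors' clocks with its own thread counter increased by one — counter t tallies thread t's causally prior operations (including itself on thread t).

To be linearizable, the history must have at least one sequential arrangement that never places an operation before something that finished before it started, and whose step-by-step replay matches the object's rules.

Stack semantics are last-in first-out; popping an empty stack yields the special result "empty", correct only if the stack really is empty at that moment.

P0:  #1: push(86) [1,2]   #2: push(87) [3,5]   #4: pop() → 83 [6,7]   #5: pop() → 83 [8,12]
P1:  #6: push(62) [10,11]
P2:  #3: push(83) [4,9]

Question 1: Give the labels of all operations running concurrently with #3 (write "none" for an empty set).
Answer: #2, #4, #5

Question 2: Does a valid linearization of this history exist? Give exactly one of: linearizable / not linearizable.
cut after 11 events: linearizable; cut after 12 events (#5 responds, time 12): not linearizable
all 7 real-time-respecting orders fail — 6 completed stack operations, no legal replay
one such order, #1, #2, #3, #4, #5, #6, breaks at step 5 where #5 pop() → 83 is illegal
one such order, #1, #2, #3, #4, #6, #5, breaks at step 6 where #5 pop() → 83 is illegal

not linearizable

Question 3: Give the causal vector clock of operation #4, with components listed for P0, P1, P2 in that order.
Answer: (3, 0, 1)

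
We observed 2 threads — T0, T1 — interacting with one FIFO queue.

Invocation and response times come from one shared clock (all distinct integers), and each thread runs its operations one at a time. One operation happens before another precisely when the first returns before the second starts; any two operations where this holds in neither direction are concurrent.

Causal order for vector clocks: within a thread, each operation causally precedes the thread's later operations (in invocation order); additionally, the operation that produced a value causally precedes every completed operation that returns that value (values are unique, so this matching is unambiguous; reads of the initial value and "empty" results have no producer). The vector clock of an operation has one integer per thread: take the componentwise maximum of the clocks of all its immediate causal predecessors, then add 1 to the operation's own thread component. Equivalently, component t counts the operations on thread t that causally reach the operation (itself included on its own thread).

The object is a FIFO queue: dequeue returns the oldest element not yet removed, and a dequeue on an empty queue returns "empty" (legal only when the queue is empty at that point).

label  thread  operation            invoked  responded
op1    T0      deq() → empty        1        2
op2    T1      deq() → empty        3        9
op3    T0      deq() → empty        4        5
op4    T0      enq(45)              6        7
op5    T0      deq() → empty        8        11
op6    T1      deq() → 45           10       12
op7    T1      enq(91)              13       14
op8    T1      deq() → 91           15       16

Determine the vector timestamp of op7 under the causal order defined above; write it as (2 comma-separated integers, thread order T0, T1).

VC(op2, invoked at 3): no causal predecessors; +1 on T1 → (0, 1)
VC(op1, invoked at 1): no causal predecessors; +1 on T0 → (1, 0)
op3 (invocation 4): componentwise max over VC(op1)=(1, 0), +1 at T0, giving (2, 0)
op4 (invocation 6): componentwise max over VC(op3)=(2, 0), +1 at T0, giving (3, 0)
op5 (invocation 8): componentwise max over VC(op4)=(3, 0), +1 at T0, giving (4, 0)
op6 (invocation 10): componentwise max over VC(op2)=(0, 1), VC(op4)=(3, 0), +1 at T1, giving (3, 2)
op7 (invocation 13): componentwise max over VC(op6)=(3, 2), +1 at T1, giving (3, 3)
op8 (invocation 15): componentwise max over VC(op7)=(3, 3), +1 at T1, giving (3, 4)
target: VC(op7) = (3, 3)

(3, 3)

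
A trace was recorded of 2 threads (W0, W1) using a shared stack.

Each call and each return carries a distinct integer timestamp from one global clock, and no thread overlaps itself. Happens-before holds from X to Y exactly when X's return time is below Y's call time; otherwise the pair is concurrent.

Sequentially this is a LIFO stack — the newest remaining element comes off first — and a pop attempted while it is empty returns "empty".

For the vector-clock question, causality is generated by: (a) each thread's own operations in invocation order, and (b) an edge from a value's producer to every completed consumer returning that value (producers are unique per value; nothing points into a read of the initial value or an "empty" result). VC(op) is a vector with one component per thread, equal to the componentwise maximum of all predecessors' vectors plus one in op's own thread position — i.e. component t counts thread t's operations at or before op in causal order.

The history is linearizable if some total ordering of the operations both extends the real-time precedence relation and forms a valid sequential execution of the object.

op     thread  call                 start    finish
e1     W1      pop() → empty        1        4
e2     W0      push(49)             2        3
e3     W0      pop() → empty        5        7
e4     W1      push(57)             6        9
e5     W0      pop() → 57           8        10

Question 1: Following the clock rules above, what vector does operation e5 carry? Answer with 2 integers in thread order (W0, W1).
Answer: (3, 2)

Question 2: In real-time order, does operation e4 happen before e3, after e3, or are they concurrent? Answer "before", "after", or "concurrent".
Answer: concurrent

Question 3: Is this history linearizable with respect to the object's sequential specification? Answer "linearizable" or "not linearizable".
the violation lands at event 7, e3's response at time 7: events 1..6 linearize, events 1..7 do not
3 completed operations, 2 real-time-consistent orders — every stack replay fails
no escape via the 1 pending operation (e4): every completion choice fails
sample order e1, e2, e3 (pending dropped) stalls at step 3 — e3 pop() → empty has no legal effect
sample order e2, e1, e3 (pending dropped) stalls at step 2 — e1 pop() → empty has no legal effect

not linearizable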